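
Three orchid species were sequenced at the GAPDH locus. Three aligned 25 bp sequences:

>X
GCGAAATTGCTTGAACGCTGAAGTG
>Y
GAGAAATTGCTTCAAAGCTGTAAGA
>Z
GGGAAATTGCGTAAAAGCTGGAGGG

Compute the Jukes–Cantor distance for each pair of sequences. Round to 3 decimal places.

X–Y: 7/25 sites differ → p = 0.28, d = −0.75 ln(1 − 0.373333) = 0.350505 ≈ 0.351.
X–Z: 6/25 sites differ → p = 0.24, d = −0.75 ln(1 − 0.32) = 0.289247 ≈ 0.289.
Y–Z: 6/25 sites differ → p = 0.24, d = −0.75 ln(1 − 0.32) = 0.289247 ≈ 0.289.

d(X,Y) = 0.351, d(X,Z) = 0.289, d(Y,Z) = 0.289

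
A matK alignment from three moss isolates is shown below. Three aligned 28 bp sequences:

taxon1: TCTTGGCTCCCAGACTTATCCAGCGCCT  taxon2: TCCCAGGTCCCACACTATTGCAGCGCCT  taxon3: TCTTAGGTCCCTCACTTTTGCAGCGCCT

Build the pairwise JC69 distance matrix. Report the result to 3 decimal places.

taxon1–taxon2: 8/28 sites differ → p ≈ 0.285714, d = −0.75 ln(1 − 0.380952) = 0.359679 ≈ 0.360.
taxon1–taxon3: 6/28 sites differ → p ≈ 0.214286, d = −0.75 ln(1 − 0.285715) = 0.252355 ≈ 0.252.
taxon2–taxon3: 4/28 sites differ → p ≈ 0.142857, d = −0.75 ln(1 − 0.190476) = 0.158482 ≈ 0.158.

d(taxon1,taxon2) = 0.360, d(taxon1,taxon3) = 0.252, d(taxon2,taxon3) = 0.158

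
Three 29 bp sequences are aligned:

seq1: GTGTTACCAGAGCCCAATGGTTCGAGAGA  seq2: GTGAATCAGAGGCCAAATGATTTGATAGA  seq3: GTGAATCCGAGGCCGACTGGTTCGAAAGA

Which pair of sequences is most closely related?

seq2 and seq3

seq1–seq2: 11/29 differ, p = 0.379, d = 0.529.
seq1–seq3: 9/29 differ, p = 0.310, d = 0.401.
seq2–seq3: 6/29 differ, p = 0.207, d = 0.242.
The smallest distance is between seq2 and seq3.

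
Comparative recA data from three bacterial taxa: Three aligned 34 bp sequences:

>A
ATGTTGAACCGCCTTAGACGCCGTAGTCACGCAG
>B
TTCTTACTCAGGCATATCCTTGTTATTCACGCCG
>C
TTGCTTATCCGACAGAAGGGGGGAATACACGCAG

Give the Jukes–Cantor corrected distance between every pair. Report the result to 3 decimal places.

d(A,B) = 0.741, d(A,C) = 0.665, d(B,C) = 0.741

A–B: 16/34 sites differ → p ≈ 0.470588, d = −0.75 ln(1 − 0.627451) = 0.740540 ≈ 0.741.
A–C: 15/34 sites differ → p ≈ 0.441176, d = −0.75 ln(1 − 0.588235) = 0.665477 ≈ 0.665.
B–C: 16/34 sites differ → p ≈ 0.470588, d = −0.75 ln(1 − 0.627451) = 0.740540 ≈ 0.741.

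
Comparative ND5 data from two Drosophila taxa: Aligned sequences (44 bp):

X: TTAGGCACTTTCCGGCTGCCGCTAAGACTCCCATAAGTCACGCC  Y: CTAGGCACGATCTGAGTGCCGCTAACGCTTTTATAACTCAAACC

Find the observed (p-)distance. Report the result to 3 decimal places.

0.318

The sequences differ at 14 of 44 positions.
p = 14/44 = 0.318181… ≈ 0.318 (to 3 d.p.).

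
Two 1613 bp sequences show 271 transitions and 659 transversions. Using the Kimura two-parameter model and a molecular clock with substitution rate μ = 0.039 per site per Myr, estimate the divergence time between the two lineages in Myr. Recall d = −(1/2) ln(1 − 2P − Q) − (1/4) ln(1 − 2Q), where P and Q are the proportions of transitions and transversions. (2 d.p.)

14.19

P = 271/1613 ≈ 0.16801 and Q = 659/1613 ≈ 0.408555.
Under the Kimura two-parameter model, d = −½ ln(1 − 2P − Q) − ¼ ln(1 − 2Q).
1 − 2P − Q = 0.255425, giving −½ ln(0.255425) = 0.682413.
1 − 2Q = 0.18289, giving −¼ ln(0.18289) = 0.424718.
d = 0.682413 + 0.424718 = 1.107131.
Under a molecular clock d = 2μt, so t = d/(2μ) = 1.107131 / (2 × 0.039) = 14.19 Myr.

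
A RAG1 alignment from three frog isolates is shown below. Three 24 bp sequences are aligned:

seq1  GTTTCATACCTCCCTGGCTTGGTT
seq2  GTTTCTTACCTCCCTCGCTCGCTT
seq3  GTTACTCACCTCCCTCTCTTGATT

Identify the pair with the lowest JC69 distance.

seq1–seq2: 4/24 differ, p = 0.167, d = 0.188.
seq1–seq3: 6/24 differ, p = 0.250, d = 0.304.
seq2–seq3: 5/24 differ, p = 0.208, d = 0.244.
The smallest distance is between seq1 and seq2.

seq1 and seq2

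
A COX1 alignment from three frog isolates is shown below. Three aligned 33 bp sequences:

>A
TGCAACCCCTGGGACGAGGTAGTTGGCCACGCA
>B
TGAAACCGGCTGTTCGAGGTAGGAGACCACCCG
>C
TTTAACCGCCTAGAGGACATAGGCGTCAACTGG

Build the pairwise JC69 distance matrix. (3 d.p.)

A–B: 12/33 sites differ → p ≈ 0.363636, d = −0.75 ln(1 − 0.484848) = 0.497470 ≈ 0.497.
A–C: 16/33 sites differ → p ≈ 0.484848, d = −0.75 ln(1 − 0.646464) = 0.779827 ≈ 0.780.
B–C: 14/33 sites differ → p ≈ 0.424242, d = −0.75 ln(1 − 0.565656) = 0.625439 ≈ 0.625.

d(A,B) = 0.497, d(A,C) = 0.780, d(B,C) = 0.625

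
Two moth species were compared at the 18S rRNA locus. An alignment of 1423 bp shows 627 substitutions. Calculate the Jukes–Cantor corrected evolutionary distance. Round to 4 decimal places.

0.6641

p = 627/1423 ≈ 0.440618.
d = −(3/4) ln(1 − 4p/3) = −0.75 ln(1 − 0.587491) = −0.75 ln(0.412509)
  = −0.75 × (-0.885497) = 0.664123 substitutions/site.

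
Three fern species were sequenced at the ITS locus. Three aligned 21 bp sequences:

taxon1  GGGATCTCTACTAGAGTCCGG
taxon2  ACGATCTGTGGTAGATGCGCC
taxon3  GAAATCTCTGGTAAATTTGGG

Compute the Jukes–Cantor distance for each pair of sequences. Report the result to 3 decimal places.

d(taxon1,taxon2) = 0.756, d(taxon1,taxon3) = 0.532, d(taxon2,taxon3) = 0.635

taxon1–taxon2: 10/21 sites differ → p ≈ 0.47619, d = −0.75 ln(1 − 0.63492) = 0.755729 ≈ 0.756.
taxon1–taxon3: 8/21 sites differ → p ≈ 0.380952, d = −0.75 ln(1 − 0.507936) = 0.531860 ≈ 0.532.
taxon2–taxon3: 9/21 sites differ → p ≈ 0.428571, d = −0.75 ln(1 − 0.571428) = 0.635472 ≈ 0.635.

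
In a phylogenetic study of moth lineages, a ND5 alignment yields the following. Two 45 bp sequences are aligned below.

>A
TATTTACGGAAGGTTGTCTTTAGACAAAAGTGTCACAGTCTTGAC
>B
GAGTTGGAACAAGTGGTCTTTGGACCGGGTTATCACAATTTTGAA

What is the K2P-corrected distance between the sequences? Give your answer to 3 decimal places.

0.659

Of 45 sites, 11 differences are transitions and 8 are transversions, so P = 11/45 ≈ 0.244444 and Q = 8/45 ≈ 0.177778.
Under the Kimura two-parameter model, d = −½ ln(1 − 2P − Q) − ¼ ln(1 − 2Q).
1 − 2P − Q = 0.333334, giving −½ ln(0.333334) = 0.549305.
1 − 2Q = 0.644444, giving −¼ ln(0.644444) = 0.109842.
d = 0.549305 + 0.109842 = 0.659147.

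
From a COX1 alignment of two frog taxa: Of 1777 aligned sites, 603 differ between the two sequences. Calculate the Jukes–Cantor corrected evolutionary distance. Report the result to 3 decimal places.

p = 603/1777 ≈ 0.339336.
d = −(3/4) ln(1 − 4p/3) = −0.75 ln(1 − 0.452448) = −0.75 ln(0.547552)
  = −0.75 × (-0.602298) = 0.451724 substitutions/site.

0.452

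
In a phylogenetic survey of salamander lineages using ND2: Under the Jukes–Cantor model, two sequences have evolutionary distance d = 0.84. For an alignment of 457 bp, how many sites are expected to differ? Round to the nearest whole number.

Invert JC69: p = (3/4)(1 − e^(−4d/3)) = 0.75 × (1 − e^(-1.12)) = 0.75 × (1 − 0.326280) = 0.505290.
Expected differing sites = pL ≈ 0.505290 × 457 = 230.91753 ≈ 231.

231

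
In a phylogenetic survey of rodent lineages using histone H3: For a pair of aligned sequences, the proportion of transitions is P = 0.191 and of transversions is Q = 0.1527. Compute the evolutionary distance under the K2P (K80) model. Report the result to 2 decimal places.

Under the Kimura two-parameter model, d = −½ ln(1 − 2P − Q) − ¼ ln(1 − 2Q).
1 − 2P − Q = 0.4653, giving −½ ln(0.4653) = 0.382536.
1 − 2Q = 0.6946, giving −¼ ln(0.6946) = 0.091105.
d = 0.382536 + 0.091105 = 0.473641.

0.47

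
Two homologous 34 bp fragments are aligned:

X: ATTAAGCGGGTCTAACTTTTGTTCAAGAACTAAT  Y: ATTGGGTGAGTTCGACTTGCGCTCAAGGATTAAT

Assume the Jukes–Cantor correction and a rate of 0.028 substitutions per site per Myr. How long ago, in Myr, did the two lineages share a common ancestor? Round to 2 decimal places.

8.52

The sequences differ at 12 of 34 sites, so p = 12/34 ≈ 0.352941.
d = −(3/4) ln(1 − 4p/3) = −0.75 ln(1 − 0.470588) = −0.75 ln(0.529412)
  = −0.75 × (-0.635988) = 0.476991 substitutions/site.
Under a molecular clock d = 2μt, so t = d/(2μ) = 0.476991 / (2 × 0.028) = 8.52 Myr.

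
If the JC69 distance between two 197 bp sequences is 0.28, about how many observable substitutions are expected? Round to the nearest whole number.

Invert JC69: p = (3/4)(1 − e^(−4d/3)) = 0.75 × (1 − e^(-0.373333)) = 0.75 × (1 − 0.688436) = 0.233673.
Expected differing sites = pL ≈ 0.233673 × 197 = 46.033581 ≈ 46.

46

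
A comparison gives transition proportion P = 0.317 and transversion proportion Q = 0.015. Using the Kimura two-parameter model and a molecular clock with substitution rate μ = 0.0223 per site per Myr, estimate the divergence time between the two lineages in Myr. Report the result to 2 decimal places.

11.91

Under the Kimura two-parameter model, d = −½ ln(1 − 2P − Q) − ¼ ln(1 − 2Q).
1 − 2P − Q = 0.351, giving −½ ln(0.351) = 0.523485.
1 − 2Q = 0.97, giving −¼ ln(0.97) = 0.007615.
d = 0.523485 + 0.007615 = 0.531100.
Under a molecular clock d = 2μt, so t = d/(2μ) = 0.531100 / (2 × 0.0223) = 11.91 Myr.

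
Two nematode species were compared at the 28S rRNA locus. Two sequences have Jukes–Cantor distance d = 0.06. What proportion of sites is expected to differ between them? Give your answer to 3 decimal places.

0.058

p = (3/4)(1 − e^(−4d/3)) = 0.75 × (1 − e^(-0.08)) = 0.75 × (1 − 0.923116) = 0.057663.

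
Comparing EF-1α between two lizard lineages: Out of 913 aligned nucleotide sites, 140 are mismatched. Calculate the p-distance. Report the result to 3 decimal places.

p = 140/913 = 0.153340… ≈ 0.153 (to 3 d.p.).

0.153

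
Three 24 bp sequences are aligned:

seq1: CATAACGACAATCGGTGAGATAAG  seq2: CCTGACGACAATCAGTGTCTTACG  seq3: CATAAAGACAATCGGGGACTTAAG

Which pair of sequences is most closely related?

seq1–seq2: 7/24 differ, p = 0.292, d = 0.369.
seq1–seq3: 4/24 differ, p = 0.167, d = 0.188.
seq2–seq3: 7/24 differ, p = 0.292, d = 0.369.
The smallest distance is between seq1 and seq3.

seq1 and seq3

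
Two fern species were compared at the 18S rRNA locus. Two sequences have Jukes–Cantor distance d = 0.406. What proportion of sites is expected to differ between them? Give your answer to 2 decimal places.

p = (3/4)(1 − e^(−4d/3)) = 0.75 × (1 − e^(-0.541333)) = 0.75 × (1 − 0.581972) = 0.313521.

0.31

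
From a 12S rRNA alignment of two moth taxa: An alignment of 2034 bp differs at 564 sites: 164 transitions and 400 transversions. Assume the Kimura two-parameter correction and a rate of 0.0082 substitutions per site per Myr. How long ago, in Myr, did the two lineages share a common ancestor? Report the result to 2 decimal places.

P = 164/2034 ≈ 0.080629 and Q = 400/2034 ≈ 0.196657.
Under the Kimura two-parameter model, d = −½ ln(1 − 2P − Q) − ¼ ln(1 − 2Q).
1 − 2P − Q = 0.642085, giving −½ ln(0.642085) = 0.221517.
1 − 2Q = 0.606686, giving −¼ ln(0.606686) = 0.124936.
d = 0.221517 + 0.124936 = 0.346453.
Under a molecular clock d = 2μt, so t = d/(2μ) = 0.346453 / (2 × 0.0082) = 21.13 Myr.

21.13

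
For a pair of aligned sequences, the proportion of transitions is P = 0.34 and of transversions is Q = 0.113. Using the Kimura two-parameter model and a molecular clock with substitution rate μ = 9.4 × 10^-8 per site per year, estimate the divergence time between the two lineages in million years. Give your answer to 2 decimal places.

4.53

Under the Kimura two-parameter model, d = −½ ln(1 − 2P − Q) − ¼ ln(1 − 2Q).
1 − 2P − Q = 0.207, giving −½ ln(0.207) = 0.787518.
1 − 2Q = 0.774, giving −¼ ln(0.774) = 0.064046.
d = 0.787518 + 0.064046 = 0.851564.
Under a molecular clock d = 2μt, so t = d/(2μ) = 0.851564 / (2 × 9.4 × 10^-8) = 4.53 million years.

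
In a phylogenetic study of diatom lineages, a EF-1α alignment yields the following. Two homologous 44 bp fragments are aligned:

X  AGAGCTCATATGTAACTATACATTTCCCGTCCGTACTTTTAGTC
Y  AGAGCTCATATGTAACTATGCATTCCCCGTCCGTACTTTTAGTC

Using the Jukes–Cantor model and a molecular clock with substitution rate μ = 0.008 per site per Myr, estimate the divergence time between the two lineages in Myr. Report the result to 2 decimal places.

The sequences differ at 2 of 44 sites (20, 25), so p = 2/44 ≈ 0.045455.
d = −(3/4) ln(1 − 4p/3) = −0.75 ln(1 − 0.060607) = −0.75 ln(0.939393)
  = −0.75 × (-0.062521) = 0.046891 substitutions/site.
Under a molecular clock d = 2μt, so t = d/(2μ) = 0.046891 / (2 × 0.008) = 2.93 Myr.

2.93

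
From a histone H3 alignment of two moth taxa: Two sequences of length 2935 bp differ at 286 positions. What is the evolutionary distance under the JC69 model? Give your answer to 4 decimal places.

0.1044

p = 286/2935 ≈ 0.097445.
d = −(3/4) ln(1 − 4p/3) = −0.75 ln(1 − 0.129927) = −0.75 ln(0.870073)
  = −0.75 × (-0.139178) = 0.104384 substitutions/site.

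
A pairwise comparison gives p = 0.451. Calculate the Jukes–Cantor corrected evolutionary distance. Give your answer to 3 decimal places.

0.690

d = −(3/4) ln(1 − 4p/3) = −0.75 ln(1 − 0.601333) = −0.75 ln(0.398667)
  = −0.75 × (-0.919629) = 0.689722 substitutions/site.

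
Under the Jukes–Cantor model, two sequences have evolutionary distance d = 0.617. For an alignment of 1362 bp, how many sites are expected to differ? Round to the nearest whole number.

Invert JC69: p = (3/4)(1 − e^(−4d/3)) = 0.75 × (1 − e^(-0.822667)) = 0.75 × (1 − 0.439259) = 0.420556.
Expected differing sites = pL ≈ 0.420556 × 1362 = 572.797272 ≈ 573.

573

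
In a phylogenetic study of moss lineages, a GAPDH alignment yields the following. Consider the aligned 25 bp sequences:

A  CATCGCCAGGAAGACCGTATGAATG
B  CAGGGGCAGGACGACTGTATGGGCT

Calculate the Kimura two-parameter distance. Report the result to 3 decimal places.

0.495

Of 25 sites, 4 differences are transitions and 5 are transversions, so P = 4/25 = 0.16 and Q = 5/25 = 0.2.
Under the Kimura two-parameter model, d = −½ ln(1 − 2P − Q) − ¼ ln(1 − 2Q).
1 − 2P − Q = 0.48, giving −½ ln(0.48) = 0.366985.
1 − 2Q = 0.6, giving −¼ ln(0.6) = 0.127706.
d = 0.366985 + 0.127706 = 0.494691.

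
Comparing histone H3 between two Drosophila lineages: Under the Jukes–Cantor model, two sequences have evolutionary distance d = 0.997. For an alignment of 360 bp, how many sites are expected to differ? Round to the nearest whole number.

199

Invert JC69: p = (3/4)(1 − e^(−4d/3)) = 0.75 × (1 − e^(-1.329333)) = 0.75 × (1 − 0.264654) = 0.551510.
Expected differing sites = pL ≈ 0.551510 × 360 = 198.5436 ≈ 199.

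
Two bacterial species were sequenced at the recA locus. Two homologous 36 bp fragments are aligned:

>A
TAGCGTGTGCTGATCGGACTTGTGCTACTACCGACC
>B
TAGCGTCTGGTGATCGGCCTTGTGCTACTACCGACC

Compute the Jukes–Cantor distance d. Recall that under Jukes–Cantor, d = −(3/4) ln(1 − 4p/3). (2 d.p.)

The sequences differ at 3 of 36 sites (7, 10, 18), so p = 3/36 ≈ 0.083333.
d = −(3/4) ln(1 − 4p/3) = −0.75 ln(1 − 0.111111) = −0.75 ln(0.888889)
  = −0.75 × (-0.117783) = 0.088337 substitutions/site.

0.09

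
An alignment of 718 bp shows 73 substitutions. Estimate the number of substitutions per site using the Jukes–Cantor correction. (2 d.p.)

p = 73/718 ≈ 0.101671.
d = −(3/4) ln(1 − 4p/3) = −0.75 ln(1 − 0.135561) = −0.75 ln(0.864439)
  = −0.75 × (-0.145675) = 0.109256 substitutions/site.

0.11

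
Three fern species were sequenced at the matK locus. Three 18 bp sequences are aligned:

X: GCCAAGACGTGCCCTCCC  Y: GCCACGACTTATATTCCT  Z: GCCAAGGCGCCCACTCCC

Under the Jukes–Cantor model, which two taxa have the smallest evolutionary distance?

X–Y: 7/18 differ, p = 0.389, d = 0.548.
X–Z: 4/18 differ, p = 0.222, d = 0.264.
Y–Z: 8/18 differ, p = 0.444, d = 0.673.
The smallest distance is between X and Z.

X and Z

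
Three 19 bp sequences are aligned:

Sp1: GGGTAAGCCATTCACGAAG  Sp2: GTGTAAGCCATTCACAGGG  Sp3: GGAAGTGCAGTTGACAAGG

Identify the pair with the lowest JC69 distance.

Sp1 and Sp2

Sp1–Sp2: 4/19 differ, p = 0.211, d = 0.247.
Sp1–Sp3: 9/19 differ, p = 0.474, d = 0.749.
Sp2–Sp3: 9/19 differ, p = 0.474, d = 0.749.
The smallest distance is between Sp1 and Sp2.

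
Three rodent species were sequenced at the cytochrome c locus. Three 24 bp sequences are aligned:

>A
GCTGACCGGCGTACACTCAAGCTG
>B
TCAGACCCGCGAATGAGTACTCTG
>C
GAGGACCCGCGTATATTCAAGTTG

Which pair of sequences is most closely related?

A–B: 11/24 differ, p = 0.458, d = 0.708.
A–C: 6/24 differ, p = 0.250, d = 0.304.
B–C: 11/24 differ, p = 0.458, d = 0.708.
The smallest distance is between A and C.

A and C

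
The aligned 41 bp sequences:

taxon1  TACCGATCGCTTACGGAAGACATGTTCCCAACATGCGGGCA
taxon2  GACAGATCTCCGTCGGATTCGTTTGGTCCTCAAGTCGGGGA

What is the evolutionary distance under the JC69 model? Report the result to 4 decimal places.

0.8615

The sequences differ at 21 of 41 sites, so p = 21/41 ≈ 0.512195.
d = −(3/4) ln(1 − 4p/3) = −0.75 ln(1 − 0.682927) = −0.75 ln(0.317073)
  = −0.75 × (-1.148623) = 0.861467 substitutions/site.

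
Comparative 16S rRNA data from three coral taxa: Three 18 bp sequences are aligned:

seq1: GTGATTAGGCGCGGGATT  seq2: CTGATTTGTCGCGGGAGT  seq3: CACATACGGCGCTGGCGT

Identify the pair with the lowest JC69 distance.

seq1 and seq2

seq1–seq2: 4/18 differ, p = 0.222, d = 0.264.
seq1–seq3: 8/18 differ, p = 0.444, d = 0.673.
seq2–seq3: 7/18 differ, p = 0.389, d = 0.548.
The smallest distance is between seq1 and seq2.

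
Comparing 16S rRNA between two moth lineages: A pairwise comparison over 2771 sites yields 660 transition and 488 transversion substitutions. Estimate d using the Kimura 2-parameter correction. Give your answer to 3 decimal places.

P = 660/2771 ≈ 0.238181 and Q = 488/2771 ≈ 0.17611.
Under the Kimura two-parameter model, d = −½ ln(1 − 2P − Q) − ¼ ln(1 − 2Q).
1 − 2P − Q = 0.347528, giving −½ ln(0.347528) = 0.528455.
1 − 2Q = 0.64778, giving −¼ ln(0.64778) = 0.108551.
d = 0.528455 + 0.108551 = 0.637006.

0.637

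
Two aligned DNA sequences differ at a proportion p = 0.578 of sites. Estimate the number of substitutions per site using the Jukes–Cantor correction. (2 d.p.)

1.10

d = −(3/4) ln(1 − 4p/3) = −0.75 ln(1 − 0.770667) = −0.75 ln(0.229333)
  = −0.75 × (-1.472580) = 1.104435 substitutions/site.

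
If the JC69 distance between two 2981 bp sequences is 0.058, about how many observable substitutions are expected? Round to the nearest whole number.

166

Invert JC69: p = (3/4)(1 − e^(−4d/3)) = 0.75 × (1 − e^(-0.077333)) = 0.75 × (1 − 0.925582) = 0.055814.
Expected differing sites = pL ≈ 0.055814 × 2981 = 166.381534 ≈ 166.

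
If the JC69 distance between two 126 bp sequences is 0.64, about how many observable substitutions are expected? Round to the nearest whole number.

54

Invert JC69: p = (3/4)(1 − e^(−4d/3)) = 0.75 × (1 − e^(-0.853333)) = 0.75 × (1 − 0.425993) = 0.430505.
Expected differing sites = pL ≈ 0.430505 × 126 = 54.24363 ≈ 54.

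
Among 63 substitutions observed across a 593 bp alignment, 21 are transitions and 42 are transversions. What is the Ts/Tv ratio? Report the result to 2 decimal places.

R = 21/42 = 0.50.

0.50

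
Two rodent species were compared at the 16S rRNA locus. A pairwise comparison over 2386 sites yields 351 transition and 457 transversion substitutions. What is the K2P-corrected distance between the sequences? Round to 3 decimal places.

P = 351/2386 ≈ 0.147108 and Q = 457/2386 ≈ 0.191534.
Under the Kimura two-parameter model, d = −½ ln(1 − 2P − Q) − ¼ ln(1 − 2Q).
1 − 2P − Q = 0.51425, giving −½ ln(0.51425) = 0.332523.
1 − 2Q = 0.616932, giving −¼ ln(0.616932) = 0.120749.
d = 0.332523 + 0.120749 = 0.453272.

0.453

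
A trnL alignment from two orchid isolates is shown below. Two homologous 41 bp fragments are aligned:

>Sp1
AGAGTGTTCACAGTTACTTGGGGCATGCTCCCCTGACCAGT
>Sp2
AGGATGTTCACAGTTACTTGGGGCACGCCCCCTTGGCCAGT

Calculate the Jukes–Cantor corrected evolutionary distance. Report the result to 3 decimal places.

The sequences differ at 6 of 41 sites (3, 4, 26, 29, 33, 36), so p = 6/41 ≈ 0.146341.
d = −(3/4) ln(1 − 4p/3) = −0.75 ln(1 − 0.195121) = −0.75 ln(0.804879)
  = −0.75 × (-0.217063) = 0.162797 substitutions/site.

0.163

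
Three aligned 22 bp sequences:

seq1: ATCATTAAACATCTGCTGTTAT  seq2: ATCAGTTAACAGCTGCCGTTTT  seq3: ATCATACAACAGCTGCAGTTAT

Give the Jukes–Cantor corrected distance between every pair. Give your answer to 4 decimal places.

seq1–seq2: 5/22 sites differ → p ≈ 0.227273, d = −0.75 ln(1 − 0.303031) = 0.270761 ≈ 0.2708.
seq1–seq3: 4/22 sites differ → p ≈ 0.181818, d = −0.75 ln(1 − 0.242424) = 0.208224 ≈ 0.2082.
seq2–seq3: 5/22 sites differ → p ≈ 0.227273, d = −0.75 ln(1 − 0.303031) = 0.270761 ≈ 0.2708.

d(seq1,seq2) = 0.2708, d(seq1,seq3) = 0.2082, d(seq2,seq3) = 0.2708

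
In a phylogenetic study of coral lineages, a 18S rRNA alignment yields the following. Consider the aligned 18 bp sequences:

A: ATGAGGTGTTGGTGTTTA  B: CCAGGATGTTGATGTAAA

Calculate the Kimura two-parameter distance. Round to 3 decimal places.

0.742

Of 18 sites, 5 differences are transitions and 3 are transversions, so P = 5/18 ≈ 0.277778 and Q = 3/18 ≈ 0.166667.
Under the Kimura two-parameter model, d = −½ ln(1 − 2P − Q) − ¼ ln(1 − 2Q).
1 − 2P − Q = 0.277777, giving −½ ln(0.277777) = 0.640468.
1 − 2Q = 0.666666, giving −¼ ln(0.666666) = 0.101367.
d = 0.640468 + 0.101367 = 0.741835.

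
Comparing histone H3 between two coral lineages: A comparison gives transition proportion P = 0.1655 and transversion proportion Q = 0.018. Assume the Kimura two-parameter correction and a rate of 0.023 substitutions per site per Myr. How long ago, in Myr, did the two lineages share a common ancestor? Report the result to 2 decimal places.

4.86

Under the Kimura two-parameter model, d = −½ ln(1 − 2P − Q) − ¼ ln(1 − 2Q).
1 − 2P − Q = 0.651, giving −½ ln(0.651) = 0.214623.
1 − 2Q = 0.964, giving −¼ ln(0.964) = 0.009166.
d = 0.214623 + 0.009166 = 0.223789.
Under a molecular clock d = 2μt, so t = d/(2μ) = 0.223789 / (2 × 0.023) = 4.86 Myr.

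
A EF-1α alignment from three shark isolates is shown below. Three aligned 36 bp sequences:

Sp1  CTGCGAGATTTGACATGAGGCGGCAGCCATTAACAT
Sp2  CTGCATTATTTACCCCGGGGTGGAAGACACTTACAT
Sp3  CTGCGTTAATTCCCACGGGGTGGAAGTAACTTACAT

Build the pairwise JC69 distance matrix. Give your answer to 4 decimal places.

Sp1–Sp2: 13/36 sites differ → p ≈ 0.361111, d = −0.75 ln(1 − 0.481481) = 0.492584 ≈ 0.4926.
Sp1–Sp3: 13/36 sites differ → p ≈ 0.361111, d = −0.75 ln(1 − 0.481481) = 0.492584 ≈ 0.4926.
Sp2–Sp3: 6/36 sites differ → p ≈ 0.166667, d = −0.75 ln(1 − 0.222223) = 0.188487 ≈ 0.1885.

d(Sp1,Sp2) = 0.4926, d(Sp1,Sp3) = 0.4926, d(Sp2,Sp3) = 0.1885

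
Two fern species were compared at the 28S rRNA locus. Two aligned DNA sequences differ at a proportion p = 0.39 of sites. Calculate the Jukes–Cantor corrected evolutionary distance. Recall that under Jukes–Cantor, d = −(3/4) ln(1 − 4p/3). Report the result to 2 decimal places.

0.55

d = −(3/4) ln(1 − 4p/3) = −0.75 ln(1 − 0.52) = −0.75 ln(0.48)
  = −0.75 × (-0.733969) = 0.550477 substitutions/site.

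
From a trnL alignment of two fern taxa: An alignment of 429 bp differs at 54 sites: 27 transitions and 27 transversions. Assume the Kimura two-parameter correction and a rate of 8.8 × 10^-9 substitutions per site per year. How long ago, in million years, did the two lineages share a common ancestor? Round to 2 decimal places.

7.86

P = 27/429 ≈ 0.062937 and Q = 27/429 ≈ 0.062937.
Under the Kimura two-parameter model, d = −½ ln(1 − 2P − Q) − ¼ ln(1 − 2Q).
1 − 2P − Q = 0.811189, giving −½ ln(0.811189) = 0.104627.
1 − 2Q = 0.874126, giving −¼ ln(0.874126) = 0.033633.
d = 0.104627 + 0.033633 = 0.138260.
Under a molecular clock d = 2μt, so t = d/(2μ) = 0.138260 / (2 × 8.8 × 10^-9) = 7.86 million years.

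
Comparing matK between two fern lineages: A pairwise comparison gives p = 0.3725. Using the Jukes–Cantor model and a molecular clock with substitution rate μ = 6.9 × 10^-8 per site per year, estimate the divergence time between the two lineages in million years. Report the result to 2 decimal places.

3.73

d = −(3/4) ln(1 − 4p/3) = −0.75 ln(1 − 0.496667) = −0.75 ln(0.503333)
  = −0.75 × (-0.686503) = 0.514877 substitutions/site.
Under a molecular clock d = 2μt, so t = d/(2μ) = 0.514877 / (2 × 6.9 × 10^-8) = 3.73 million years.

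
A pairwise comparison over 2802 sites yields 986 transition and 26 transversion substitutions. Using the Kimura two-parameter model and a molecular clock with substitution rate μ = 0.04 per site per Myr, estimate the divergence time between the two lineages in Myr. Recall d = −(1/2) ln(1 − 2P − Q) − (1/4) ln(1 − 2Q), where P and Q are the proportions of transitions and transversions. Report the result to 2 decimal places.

P = 986/2802 ≈ 0.351892 and Q = 26/2802 ≈ 0.009279.
Under the Kimura two-parameter model, d = −½ ln(1 − 2P − Q) − ¼ ln(1 − 2Q).
1 − 2P − Q = 0.286937, giving −½ ln(0.286937) = 0.624246.
1 − 2Q = 0.981442, giving −¼ ln(0.981442) = 0.004683.
d = 0.624246 + 0.004683 = 0.628929.
Under a molecular clock d = 2μt, so t = d/(2μ) = 0.628929 / (2 × 0.04) = 7.86 Myr.

7.86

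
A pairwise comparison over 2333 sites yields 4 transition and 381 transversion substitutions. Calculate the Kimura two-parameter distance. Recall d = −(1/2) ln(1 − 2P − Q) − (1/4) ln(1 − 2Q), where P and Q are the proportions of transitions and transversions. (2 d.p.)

0.19

P = 4/2333 ≈ 0.001715 and Q = 381/2333 ≈ 0.163309.
Under the Kimura two-parameter model, d = −½ ln(1 − 2P − Q) − ¼ ln(1 − 2Q).
1 − 2P − Q = 0.833261, giving −½ ln(0.833261) = 0.091204.
1 − 2Q = 0.673382, giving −¼ ln(0.673382) = 0.098861.
d = 0.091204 + 0.098861 = 0.190065.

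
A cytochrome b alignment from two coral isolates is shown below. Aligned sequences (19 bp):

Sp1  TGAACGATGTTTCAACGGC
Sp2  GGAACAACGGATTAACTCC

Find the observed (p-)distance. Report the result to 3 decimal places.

0.421

The sequences differ at 8 of 19 positions (sites 1, 6, 8, 10, 11, 13, 17, 18).
p = 8/19 = 0.421052… ≈ 0.421 (to 3 d.p.).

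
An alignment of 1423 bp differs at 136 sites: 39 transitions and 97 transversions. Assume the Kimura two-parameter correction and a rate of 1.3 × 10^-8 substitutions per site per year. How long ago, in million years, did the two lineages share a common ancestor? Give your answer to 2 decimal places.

P = 39/1423 ≈ 0.027407 and Q = 97/1423 ≈ 0.068166.
Under the Kimura two-parameter model, d = −½ ln(1 − 2P − Q) − ¼ ln(1 − 2Q).
1 − 2P − Q = 0.87702, giving −½ ln(0.87702) = 0.065613.
1 − 2Q = 0.863668, giving −¼ ln(0.863668) = 0.036642.
d = 0.065613 + 0.036642 = 0.102255.
Under a molecular clock d = 2μt, so t = d/(2μ) = 0.102255 / (2 × 1.3 × 10^-8) = 3.93 million years.

3.93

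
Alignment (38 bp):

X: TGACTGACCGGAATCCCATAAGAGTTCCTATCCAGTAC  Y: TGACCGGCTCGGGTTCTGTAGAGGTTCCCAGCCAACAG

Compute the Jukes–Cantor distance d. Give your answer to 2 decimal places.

0.68

The sequences differ at 17 of 38 sites, so p = 17/38 ≈ 0.447368.
d = −(3/4) ln(1 − 4p/3) = −0.75 ln(1 − 0.596491) = −0.75 ln(0.403509)
  = −0.75 × (-0.907556) = 0.680667 substitutions/site.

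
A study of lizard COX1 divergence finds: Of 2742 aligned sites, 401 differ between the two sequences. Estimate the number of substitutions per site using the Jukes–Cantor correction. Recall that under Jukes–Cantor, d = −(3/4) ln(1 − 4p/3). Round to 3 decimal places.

p = 401/2742 ≈ 0.146244.
d = −(3/4) ln(1 − 4p/3) = −0.75 ln(1 − 0.194992) = −0.75 ln(0.805008)
  = −0.75 × (-0.216903) = 0.162677 substitutions/site.

0.163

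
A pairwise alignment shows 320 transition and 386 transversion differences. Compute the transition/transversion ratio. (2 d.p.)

R = 320/386 = 0.829015… ≈ 0.83 (to 2 d.p.).

0.83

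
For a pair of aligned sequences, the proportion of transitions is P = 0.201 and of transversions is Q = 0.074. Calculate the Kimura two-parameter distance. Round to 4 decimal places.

Under the Kimura two-parameter model, d = −½ ln(1 − 2P − Q) − ¼ ln(1 − 2Q).
1 − 2P − Q = 0.524, giving −½ ln(0.524) = 0.323132.
1 − 2Q = 0.852, giving −¼ ln(0.852) = 0.040042.
d = 0.323132 + 0.040042 = 0.363174.

0.3632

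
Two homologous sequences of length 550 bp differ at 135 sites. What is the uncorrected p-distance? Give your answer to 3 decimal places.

0.245

p = 135/550 = 0.245454… ≈ 0.245 (to 3 d.p.).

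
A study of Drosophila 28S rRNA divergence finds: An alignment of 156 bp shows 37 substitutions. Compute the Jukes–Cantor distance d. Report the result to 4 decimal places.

p = 37/156 ≈ 0.237179.
d = −(3/4) ln(1 − 4p/3) = −0.75 ln(1 − 0.316239) = −0.75 ln(0.683761)
  = −0.75 × (-0.380147) = 0.285110 substitutions/site.

0.2851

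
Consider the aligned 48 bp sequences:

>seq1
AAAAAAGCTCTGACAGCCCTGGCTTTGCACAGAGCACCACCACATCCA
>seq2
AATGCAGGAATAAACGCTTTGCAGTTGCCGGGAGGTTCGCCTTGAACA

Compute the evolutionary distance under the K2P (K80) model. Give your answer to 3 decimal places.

Of 48 sites, 9 differences are transitions and 17 are transversions, so P = 9/48 = 0.1875 and Q = 17/48 ≈ 0.354167.
Under the Kimura two-parameter model, d = −½ ln(1 − 2P − Q) − ¼ ln(1 − 2Q).
1 − 2P − Q = 0.270833, giving −½ ln(0.270833) = 0.653126.
1 − 2Q = 0.291666, giving −¼ ln(0.291666) = 0.308036.
d = 0.653126 + 0.308036 = 0.961162.

0.961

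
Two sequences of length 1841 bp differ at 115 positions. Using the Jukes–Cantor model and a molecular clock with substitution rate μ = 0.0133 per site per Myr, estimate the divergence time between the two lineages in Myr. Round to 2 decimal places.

2.45

p = 115/1841 ≈ 0.062466.
d = −(3/4) ln(1 − 4p/3) = −0.75 ln(1 − 0.083288) = −0.75 ln(0.916712)
  = −0.75 × (-0.086962) = 0.065222 substitutions/site.
Under a molecular clock d = 2μt, so t = d/(2μ) = 0.065222 / (2 × 0.0133) = 2.45 Myr.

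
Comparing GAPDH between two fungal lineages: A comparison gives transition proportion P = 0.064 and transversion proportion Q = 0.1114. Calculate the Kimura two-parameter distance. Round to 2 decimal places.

0.20

Under the Kimura two-parameter model, d = −½ ln(1 − 2P − Q) − ¼ ln(1 − 2Q).
1 − 2P − Q = 0.7606, giving −½ ln(0.7606) = 0.136824.
1 − 2Q = 0.7772, giving −¼ ln(0.7772) = 0.063014.
d = 0.136824 + 0.063014 = 0.199838.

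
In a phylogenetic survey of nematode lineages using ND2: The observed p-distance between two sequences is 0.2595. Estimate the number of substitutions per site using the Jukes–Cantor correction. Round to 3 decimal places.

d = −(3/4) ln(1 − 4p/3) = −0.75 ln(1 − 0.346) = −0.75 ln(0.654)
  = −0.75 × (-0.424648) = 0.318486 substitutions/site.

0.318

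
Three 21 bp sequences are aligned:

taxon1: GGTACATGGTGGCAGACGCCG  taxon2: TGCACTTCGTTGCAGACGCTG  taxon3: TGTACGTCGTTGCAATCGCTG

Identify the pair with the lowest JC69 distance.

taxon2 and taxon3

taxon1–taxon2: 6/21 differ, p = 0.286, d = 0.360.
taxon1–taxon3: 7/21 differ, p = 0.333, d = 0.441.
taxon2–taxon3: 4/21 differ, p = 0.190, d = 0.220.
The smallest distance is between taxon2 and taxon3.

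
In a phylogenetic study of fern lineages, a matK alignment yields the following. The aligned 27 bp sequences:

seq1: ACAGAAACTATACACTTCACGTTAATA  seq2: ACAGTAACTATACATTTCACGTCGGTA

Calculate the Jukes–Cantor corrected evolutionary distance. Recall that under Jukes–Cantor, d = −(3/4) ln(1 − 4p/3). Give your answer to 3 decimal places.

0.213

The sequences differ at 5 of 27 sites (5, 15, 23, 24, 25), so p = 5/27 ≈ 0.185185.
d = −(3/4) ln(1 − 4p/3) = −0.75 ln(1 − 0.246913) = −0.75 ln(0.753087)
  = −0.75 × (-0.283575) = 0.212681 substitutions/site.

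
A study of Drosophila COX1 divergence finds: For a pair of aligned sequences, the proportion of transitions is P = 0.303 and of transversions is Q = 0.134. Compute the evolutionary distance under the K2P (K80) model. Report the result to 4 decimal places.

0.7515

Under the Kimura two-parameter model, d = −½ ln(1 − 2P − Q) − ¼ ln(1 − 2Q).
1 − 2P − Q = 0.26, giving −½ ln(0.26) = 0.673537.
1 − 2Q = 0.732, giving −¼ ln(0.732) = 0.077994.
d = 0.673537 + 0.077994 = 0.751531.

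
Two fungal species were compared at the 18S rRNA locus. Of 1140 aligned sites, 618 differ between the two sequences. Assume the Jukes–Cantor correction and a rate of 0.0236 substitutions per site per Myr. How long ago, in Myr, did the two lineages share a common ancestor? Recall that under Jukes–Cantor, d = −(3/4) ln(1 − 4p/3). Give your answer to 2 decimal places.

p = 618/1140 ≈ 0.542105.
d = −(3/4) ln(1 − 4p/3) = −0.75 ln(1 − 0.722807) = −0.75 ln(0.277193)
  = −0.75 × (-1.283041) = 0.962281 substitutions/site.
Under a molecular clock d = 2μt, so t = d/(2μ) = 0.962281 / (2 × 0.0236) = 20.39 Myr.

20.39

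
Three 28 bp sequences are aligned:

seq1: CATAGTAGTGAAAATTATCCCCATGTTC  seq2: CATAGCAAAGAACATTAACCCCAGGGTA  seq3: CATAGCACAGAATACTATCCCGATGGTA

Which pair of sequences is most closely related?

seq1–seq2: 8/28 differ, p = 0.286, d = 0.360.
seq1–seq3: 8/28 differ, p = 0.286, d = 0.360.
seq2–seq3: 6/28 differ, p = 0.214, d = 0.252.
The smallest distance is between seq2 and seq3.

seq2 and seq3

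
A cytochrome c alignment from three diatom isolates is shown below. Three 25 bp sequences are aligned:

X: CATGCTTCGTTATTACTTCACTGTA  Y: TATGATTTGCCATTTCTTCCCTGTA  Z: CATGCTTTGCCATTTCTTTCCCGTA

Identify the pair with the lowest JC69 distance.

Y and Z

X–Y: 7/25 differ, p = 0.280, d = 0.351.
X–Z: 7/25 differ, p = 0.280, d = 0.351.
Y–Z: 4/25 differ, p = 0.160, d = 0.180.
The smallest distance is between Y and Z.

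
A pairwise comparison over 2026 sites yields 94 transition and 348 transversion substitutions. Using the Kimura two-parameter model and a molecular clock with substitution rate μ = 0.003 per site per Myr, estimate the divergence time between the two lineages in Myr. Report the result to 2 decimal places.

43.14

P = 94/2026 ≈ 0.046397 and Q = 348/2026 ≈ 0.171767.
Under the Kimura two-parameter model, d = −½ ln(1 − 2P − Q) − ¼ ln(1 − 2Q).
1 − 2P − Q = 0.735439, giving −½ ln(0.735439) = 0.153644.
1 − 2Q = 0.656466, giving −¼ ln(0.656466) = 0.105221.
d = 0.153644 + 0.105221 = 0.258865.
Under a molecular clock d = 2μt, so t = d/(2μ) = 0.258865 / (2 × 0.003) = 43.14 Myr.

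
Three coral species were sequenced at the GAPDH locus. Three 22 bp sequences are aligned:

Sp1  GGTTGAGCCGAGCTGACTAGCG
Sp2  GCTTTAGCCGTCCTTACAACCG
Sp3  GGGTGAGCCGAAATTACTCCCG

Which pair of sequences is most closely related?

Sp1–Sp2: 7/22 differ, p = 0.318, d = 0.414.
Sp1–Sp3: 6/22 differ, p = 0.273, d = 0.339.
Sp2–Sp3: 8/22 differ, p = 0.364, d = 0.497.
The smallest distance is between Sp1 and Sp3.

Sp1 and Sp3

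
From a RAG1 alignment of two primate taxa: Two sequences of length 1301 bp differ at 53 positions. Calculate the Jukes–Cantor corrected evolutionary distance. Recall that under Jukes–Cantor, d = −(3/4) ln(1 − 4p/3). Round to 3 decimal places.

p = 53/1301 ≈ 0.040738.
d = −(3/4) ln(1 − 4p/3) = −0.75 ln(1 − 0.054317) = −0.75 ln(0.945683)
  = −0.75 × (-0.055848) = 0.041886 substitutions/site.

0.042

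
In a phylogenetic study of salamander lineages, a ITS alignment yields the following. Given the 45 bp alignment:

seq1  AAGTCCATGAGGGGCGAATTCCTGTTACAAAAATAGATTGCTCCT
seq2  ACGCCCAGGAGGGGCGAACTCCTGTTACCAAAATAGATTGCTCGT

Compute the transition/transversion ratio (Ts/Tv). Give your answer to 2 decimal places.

Transitions are A↔G and C↔T; transversions are all other mismatches.
Transitions: 2. Transversions: 4.
R = 2/4 = 0.50.

0.50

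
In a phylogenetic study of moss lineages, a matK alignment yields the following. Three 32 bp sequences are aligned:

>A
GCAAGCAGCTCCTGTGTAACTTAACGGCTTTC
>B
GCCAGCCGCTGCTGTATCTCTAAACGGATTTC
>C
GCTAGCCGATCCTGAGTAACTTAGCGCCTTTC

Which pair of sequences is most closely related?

A and C

A–B: 8/32 differ, p = 0.250, d = 0.304.
A–C: 6/32 differ, p = 0.188, d = 0.216.
B–C: 11/32 differ, p = 0.344, d = 0.460.
The smallest distance is between A and C.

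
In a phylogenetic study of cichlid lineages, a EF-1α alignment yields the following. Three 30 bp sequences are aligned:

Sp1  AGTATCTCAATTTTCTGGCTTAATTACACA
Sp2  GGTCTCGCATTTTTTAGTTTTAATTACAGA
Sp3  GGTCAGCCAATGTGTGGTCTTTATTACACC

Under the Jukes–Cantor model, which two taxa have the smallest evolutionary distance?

Sp1–Sp2: 9/30 differ, p = 0.300, d = 0.383.
Sp1–Sp3: 12/30 differ, p = 0.400, d = 0.572.
Sp2–Sp3: 11/30 differ, p = 0.367, d = 0.503.
The smallest distance is between Sp1 and Sp2.

Sp1 and Sp2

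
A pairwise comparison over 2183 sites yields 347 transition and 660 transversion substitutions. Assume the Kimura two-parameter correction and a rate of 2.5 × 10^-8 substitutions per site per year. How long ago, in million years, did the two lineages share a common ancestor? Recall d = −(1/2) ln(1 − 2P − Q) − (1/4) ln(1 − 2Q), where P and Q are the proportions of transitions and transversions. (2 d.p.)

14.32

P = 347/2183 ≈ 0.158956 and Q = 660/2183 ≈ 0.302336.
Under the Kimura two-parameter model, d = −½ ln(1 − 2P − Q) − ¼ ln(1 − 2Q).
1 − 2P − Q = 0.379752, giving −½ ln(0.379752) = 0.484118.
1 − 2Q = 0.395328, giving −¼ ln(0.395328) = 0.232010.
d = 0.484118 + 0.232010 = 0.716128.
Under a molecular clock d = 2μt, so t = d/(2μ) = 0.716128 / (2 × 2.5 × 10^-8) = 14.32 million years.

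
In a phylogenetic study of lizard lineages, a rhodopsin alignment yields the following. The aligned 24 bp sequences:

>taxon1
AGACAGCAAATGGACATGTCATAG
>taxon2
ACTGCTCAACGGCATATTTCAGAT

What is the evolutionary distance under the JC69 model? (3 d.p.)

The sequences differ at 12 of 24 sites, so p = 12/24 = 0.5.
d = −(3/4) ln(1 − 4p/3) = −0.75 ln(1 − 0.666667) = −0.75 ln(0.333333)
  = −0.75 × (-1.098613) = 0.823960 substitutions/site.

0.824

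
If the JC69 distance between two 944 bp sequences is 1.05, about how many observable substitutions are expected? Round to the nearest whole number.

Invert JC69: p = (3/4)(1 − e^(−4d/3)) = 0.75 × (1 − e^(-1.4)) = 0.75 × (1 − 0.246597) = 0.565052.
Expected differing sites = pL ≈ 0.565052 × 944 = 533.409088 ≈ 533.

533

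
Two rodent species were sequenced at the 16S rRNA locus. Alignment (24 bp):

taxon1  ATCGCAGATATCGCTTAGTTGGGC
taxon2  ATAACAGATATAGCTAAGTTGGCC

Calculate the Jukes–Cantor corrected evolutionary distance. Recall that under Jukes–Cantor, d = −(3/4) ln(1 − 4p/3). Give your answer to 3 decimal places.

The sequences differ at 5 of 24 sites (3, 4, 12, 16, 23), so p = 5/24 ≈ 0.208333.
d = −(3/4) ln(1 − 4p/3) = −0.75 ln(1 − 0.277777) = −0.75 ln(0.722223)
  = −0.75 × (-0.325421) = 0.244066 substitutions/site.

0.244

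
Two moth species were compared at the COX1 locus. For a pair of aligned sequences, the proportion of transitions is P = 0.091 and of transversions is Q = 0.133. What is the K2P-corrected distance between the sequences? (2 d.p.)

0.27

Under the Kimura two-parameter model, d = −½ ln(1 − 2P − Q) − ¼ ln(1 − 2Q).
1 − 2P − Q = 0.685, giving −½ ln(0.685) = 0.189168.
1 − 2Q = 0.734, giving −¼ ln(0.734) = 0.077312.
d = 0.189168 + 0.077312 = 0.266480.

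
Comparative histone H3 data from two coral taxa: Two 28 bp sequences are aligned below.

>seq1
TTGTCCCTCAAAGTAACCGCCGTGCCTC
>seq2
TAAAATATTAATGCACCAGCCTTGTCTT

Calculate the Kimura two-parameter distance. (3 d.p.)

Of 28 sites, 6 differences are transitions and 8 are transversions, so P = 6/28 ≈ 0.214286 and Q = 8/28 ≈ 0.285714.
Under the Kimura two-parameter model, d = −½ ln(1 − 2P − Q) − ¼ ln(1 − 2Q).
1 − 2P − Q = 0.285714, giving −½ ln(0.285714) = 0.626382.
1 − 2Q = 0.428572, giving −¼ ln(0.428572) = 0.211824.
d = 0.626382 + 0.211824 = 0.838206.

0.838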